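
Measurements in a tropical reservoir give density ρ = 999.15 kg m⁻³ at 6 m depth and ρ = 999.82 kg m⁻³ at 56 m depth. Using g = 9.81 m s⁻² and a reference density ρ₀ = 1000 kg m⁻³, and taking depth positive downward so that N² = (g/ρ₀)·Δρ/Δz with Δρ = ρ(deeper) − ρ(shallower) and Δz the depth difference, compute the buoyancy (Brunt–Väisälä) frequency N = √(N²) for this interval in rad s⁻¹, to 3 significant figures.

0.0115 rad s⁻¹

Δρ = 999.82 − 999.15 = 0.67 kg m⁻³ over Δz = 56 − 6 = 50 m.
N² = (9.81/1000) × (0.67/50) = 1.3145 × 10⁻⁴ s⁻².
N = √(1.3145 × 10⁻⁴) = 0.011465 rad s⁻¹ ≈ 0.0115 rad s⁻¹.
A positive N² confirms static stability across the interval.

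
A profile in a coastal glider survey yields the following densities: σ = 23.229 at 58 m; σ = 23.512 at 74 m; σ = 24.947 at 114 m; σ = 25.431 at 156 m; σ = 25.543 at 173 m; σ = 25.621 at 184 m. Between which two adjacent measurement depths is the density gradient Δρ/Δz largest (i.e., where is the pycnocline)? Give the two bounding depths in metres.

Compute the density gradient over each adjacent pair:
  58–74 m: Δρ/Δz = 0.283/16 = 0.018 kg m⁻⁴
  74–114 m: Δρ/Δz = 1.435/40 = 0.036 kg m⁻⁴
  114–156 m: Δρ/Δz = 0.484/42 = 0.012 kg m⁻⁴
  156–173 m: Δρ/Δz = 0.112/17 = 6.6 × 10⁻³ kg m⁻⁴
  173–184 m: Δρ/Δz = 0.078/11 = 7.1 × 10⁻³ kg m⁻⁴
The largest gradient is in the 74–114 m interval — the pycnocline.

74–114 m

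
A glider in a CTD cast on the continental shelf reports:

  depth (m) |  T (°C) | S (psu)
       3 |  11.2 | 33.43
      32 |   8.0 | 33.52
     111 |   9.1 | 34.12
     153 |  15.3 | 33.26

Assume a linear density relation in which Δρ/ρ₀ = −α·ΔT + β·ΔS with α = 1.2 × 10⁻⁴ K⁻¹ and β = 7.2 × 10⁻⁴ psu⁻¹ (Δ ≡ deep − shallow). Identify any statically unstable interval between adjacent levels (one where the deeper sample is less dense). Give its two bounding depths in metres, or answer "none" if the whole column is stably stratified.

111–153 m

Evaluate Δρ/ρ₀ = −αΔT + βΔS across each adjacent pair:
  3–32 m: −αΔT+βΔS = −(1.2 × 10⁻⁴)(-3.2)+(7.2 × 10⁻⁴)(+0.09) = 4.5 × 10⁻⁴ → stable
  32–111 m: −αΔT+βΔS = −(1.2 × 10⁻⁴)(+1.1)+(7.2 × 10⁻⁴)(+0.60) = 3.0 × 10⁻⁴ → stable
  111–153 m: −αΔT+βΔS = −(1.2 × 10⁻⁴)(+6.2)+(7.2 × 10⁻⁴)(-0.86) = -1.4 × 10⁻³ → UNSTABLE
The 111–153 m interval has Δρ < 0: lighter water underlies denser water.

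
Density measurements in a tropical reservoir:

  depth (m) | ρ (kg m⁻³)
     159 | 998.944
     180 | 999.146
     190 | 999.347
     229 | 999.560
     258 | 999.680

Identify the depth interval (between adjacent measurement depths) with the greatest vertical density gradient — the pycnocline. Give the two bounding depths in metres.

Compute the density gradient over each adjacent pair:
  159–180 m: Δρ/Δz = 0.202/21 = 9.6 × 10⁻³ kg m⁻⁴
  180–190 m: Δρ/Δz = 0.201/10 = 0.020 kg m⁻⁴
  190–229 m: Δρ/Δz = 0.213/39 = 5.5 × 10⁻³ kg m⁻⁴
  229–258 m: Δρ/Δz = 0.120/29 = 4.1 × 10⁻³ kg m⁻⁴
The largest gradient is in the 180–190 m interval — the pycnocline.

180–190 m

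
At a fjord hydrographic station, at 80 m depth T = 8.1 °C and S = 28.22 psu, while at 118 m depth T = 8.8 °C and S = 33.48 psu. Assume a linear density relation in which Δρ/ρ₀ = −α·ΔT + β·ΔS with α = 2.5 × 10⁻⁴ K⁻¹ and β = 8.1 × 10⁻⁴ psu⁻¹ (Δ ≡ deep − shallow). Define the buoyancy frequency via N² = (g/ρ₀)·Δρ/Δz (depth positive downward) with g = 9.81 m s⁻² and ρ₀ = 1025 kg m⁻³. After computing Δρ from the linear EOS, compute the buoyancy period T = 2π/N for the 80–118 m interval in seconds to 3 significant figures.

193 s

ΔT = +0.7 K, ΔS = +5.26 psu (deep − shallow).
Δρ/ρ₀ = −αΔT + βΔS = -1.75 × 10⁻⁴ + 4.2606 × 10⁻³ = 4.0856 × 10⁻³, so Δρ ≈ 4.188 kg m⁻³.
N² = (g/ρ₀)·Δρ/Δz = g·(Δρ/ρ₀)/Δz = 9.81 × 4.0856 × 10⁻³ / 38 = 1.0547 × 10⁻³ s⁻².
N = √(1.0547 × 10⁻³) = 0.032476 rad s⁻¹ → T = 2π/N = 193.47 s ≈ 193 s.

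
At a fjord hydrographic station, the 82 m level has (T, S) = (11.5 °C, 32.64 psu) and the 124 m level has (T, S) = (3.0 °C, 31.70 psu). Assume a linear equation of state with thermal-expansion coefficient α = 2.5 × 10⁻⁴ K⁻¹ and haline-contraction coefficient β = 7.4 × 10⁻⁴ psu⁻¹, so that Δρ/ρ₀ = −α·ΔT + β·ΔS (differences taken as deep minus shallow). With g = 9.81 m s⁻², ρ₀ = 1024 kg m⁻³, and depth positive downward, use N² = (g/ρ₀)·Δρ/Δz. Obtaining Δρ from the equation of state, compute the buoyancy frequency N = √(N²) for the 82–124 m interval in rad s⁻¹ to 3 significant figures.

ΔT = -8.5 K, ΔS = -0.94 psu (deep − shallow).
Δρ/ρ₀ = −αΔT + βΔS = 2.125 × 10⁻³ − 6.956 × 10⁻⁴ = 1.4294 × 10⁻³, so Δρ ≈ 1.464 kg m⁻³.
N² = (g/ρ₀)·Δρ/Δz = g·(Δρ/ρ₀)/Δz = 9.81 × 1.4294 × 10⁻³ / 42 = 3.3387 × 10⁻⁴ s⁻².
N = √(3.3387 × 10⁻⁴) = 0.018272 rad s⁻¹ ≈ 0.0183 rad s⁻¹.

0.0183 rad s⁻¹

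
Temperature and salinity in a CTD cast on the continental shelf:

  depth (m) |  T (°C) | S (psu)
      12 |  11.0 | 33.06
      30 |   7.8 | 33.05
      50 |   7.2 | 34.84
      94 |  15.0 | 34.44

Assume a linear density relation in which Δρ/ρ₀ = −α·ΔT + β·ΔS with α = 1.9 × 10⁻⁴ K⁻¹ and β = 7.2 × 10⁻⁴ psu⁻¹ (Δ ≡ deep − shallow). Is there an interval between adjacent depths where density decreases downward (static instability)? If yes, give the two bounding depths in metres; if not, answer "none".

50–94 m

Evaluate Δρ/ρ₀ = −αΔT + βΔS across each adjacent pair:
  12–30 m: −αΔT+βΔS = −(1.9 × 10⁻⁴)(-3.2)+(7.2 × 10⁻⁴)(-0.01) = 6.0 × 10⁻⁴ → stable
  30–50 m: −αΔT+βΔS = −(1.9 × 10⁻⁴)(-0.6)+(7.2 × 10⁻⁴)(+1.79) = 1.4 × 10⁻³ → stable
  50–94 m: −αΔT+βΔS = −(1.9 × 10⁻⁴)(+7.8)+(7.2 × 10⁻⁴)(-0.40) = -1.8 × 10⁻³ → UNSTABLE
The 50–94 m interval has Δρ < 0: lighter water underlies denser water.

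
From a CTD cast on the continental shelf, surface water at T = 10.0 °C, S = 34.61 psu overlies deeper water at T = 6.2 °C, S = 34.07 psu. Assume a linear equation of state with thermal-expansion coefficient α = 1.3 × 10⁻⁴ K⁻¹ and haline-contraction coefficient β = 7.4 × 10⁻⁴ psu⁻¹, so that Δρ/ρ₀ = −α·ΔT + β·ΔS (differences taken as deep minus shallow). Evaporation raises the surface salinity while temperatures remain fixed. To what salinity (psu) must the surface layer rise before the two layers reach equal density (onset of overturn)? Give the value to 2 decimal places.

Neutral buoyancy requires −α(T_deep − T_surf) + β(S_deep − S_surf′) = 0.
S_surf′ = S_deep − (α/β)·ΔT = 34.07 − (1.3 × 10⁻⁴/7.4 × 10⁻⁴)·(-3.8) = 34.7376 psu.
Increase required: 34.7376 − 34.61 = 0.1276 psu.

34.74 psu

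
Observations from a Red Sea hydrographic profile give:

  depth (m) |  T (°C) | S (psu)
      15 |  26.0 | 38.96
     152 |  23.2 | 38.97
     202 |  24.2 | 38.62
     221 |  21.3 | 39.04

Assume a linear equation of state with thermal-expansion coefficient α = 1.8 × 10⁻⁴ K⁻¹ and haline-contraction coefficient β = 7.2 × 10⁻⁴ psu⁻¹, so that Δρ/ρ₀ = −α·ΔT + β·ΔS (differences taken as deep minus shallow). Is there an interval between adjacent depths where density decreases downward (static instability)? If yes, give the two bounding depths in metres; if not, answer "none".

152–202 m

Evaluate Δρ/ρ₀ = −αΔT + βΔS across each adjacent pair:
  15–152 m: −αΔT+βΔS = −(1.8 × 10⁻⁴)(-2.8)+(7.2 × 10⁻⁴)(+0.01) = 5.1 × 10⁻⁴ → stable
  152–202 m: −αΔT+βΔS = −(1.8 × 10⁻⁴)(+1.0)+(7.2 × 10⁻⁴)(-0.35) = -4.3 × 10⁻⁴ → UNSTABLE
  202–221 m: −αΔT+βΔS = −(1.8 × 10⁻⁴)(-2.9)+(7.2 × 10⁻⁴)(+0.42) = 8.2 × 10⁻⁴ → stable
The 152–202 m interval has Δρ < 0: lighter water underlies denser water.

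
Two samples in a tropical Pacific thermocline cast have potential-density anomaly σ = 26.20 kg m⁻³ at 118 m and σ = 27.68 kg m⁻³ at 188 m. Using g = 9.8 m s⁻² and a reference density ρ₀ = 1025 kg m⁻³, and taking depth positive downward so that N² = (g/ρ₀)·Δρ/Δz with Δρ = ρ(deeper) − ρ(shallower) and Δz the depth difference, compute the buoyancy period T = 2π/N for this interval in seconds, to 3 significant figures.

442 s

Δρ = 1027.68 − 1026.20 = 1.48 kg m⁻³ over Δz = 188 − 118 = 70 m.
N² = (9.8/1025) × (1.48/70) = 2.0215 × 10⁻⁴ s⁻².
N = √(2.0215 × 10⁻⁴) = 0.014218 rad s⁻¹, so T = 2π/N = 441.92 s ≈ 442 s.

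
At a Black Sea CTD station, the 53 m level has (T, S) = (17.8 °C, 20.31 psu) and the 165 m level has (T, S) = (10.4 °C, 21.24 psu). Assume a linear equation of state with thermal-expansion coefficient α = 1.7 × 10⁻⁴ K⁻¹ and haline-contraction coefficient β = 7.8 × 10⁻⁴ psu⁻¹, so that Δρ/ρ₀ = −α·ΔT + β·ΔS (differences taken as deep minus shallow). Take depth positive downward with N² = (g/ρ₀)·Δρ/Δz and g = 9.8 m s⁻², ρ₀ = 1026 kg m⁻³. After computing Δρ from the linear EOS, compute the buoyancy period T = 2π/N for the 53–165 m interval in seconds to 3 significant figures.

477 s

ΔT = -7.4 K, ΔS = +0.93 psu (deep − shallow).
Δρ/ρ₀ = −αΔT + βΔS = 1.258 × 10⁻³ + 7.254 × 10⁻⁴ = 1.9834 × 10⁻³, so Δρ ≈ 2.035 kg m⁻³.
N² = (g/ρ₀)·Δρ/Δz = g·(Δρ/ρ₀)/Δz = 9.8 × 1.9834 × 10⁻³ / 112 = 1.7355 × 10⁻⁴ s⁻².
N = √(1.7355 × 10⁻⁴) = 0.013174 rad s⁻¹ → T = 2π/N = 476.94 s ≈ 477 s.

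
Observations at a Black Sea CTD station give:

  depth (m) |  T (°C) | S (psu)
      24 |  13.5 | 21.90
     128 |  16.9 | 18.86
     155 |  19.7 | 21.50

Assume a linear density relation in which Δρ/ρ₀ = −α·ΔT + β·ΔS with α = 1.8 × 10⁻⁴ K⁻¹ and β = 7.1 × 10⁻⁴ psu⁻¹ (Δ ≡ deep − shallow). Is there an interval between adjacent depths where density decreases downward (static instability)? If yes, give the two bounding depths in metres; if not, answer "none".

24–128 m

Evaluate Δρ/ρ₀ = −αΔT + βΔS across each adjacent pair:
  24–128 m: −αΔT+βΔS = −(1.8 × 10⁻⁴)(+3.4)+(7.1 × 10⁻⁴)(-3.04) = -2.8 × 10⁻³ → UNSTABLE
  128–155 m: −αΔT+βΔS = −(1.8 × 10⁻⁴)(+2.8)+(7.1 × 10⁻⁴)(+2.64) = 1.4 × 10⁻³ → stable
The 24–128 m interval has Δρ < 0: lighter water underlies denser water.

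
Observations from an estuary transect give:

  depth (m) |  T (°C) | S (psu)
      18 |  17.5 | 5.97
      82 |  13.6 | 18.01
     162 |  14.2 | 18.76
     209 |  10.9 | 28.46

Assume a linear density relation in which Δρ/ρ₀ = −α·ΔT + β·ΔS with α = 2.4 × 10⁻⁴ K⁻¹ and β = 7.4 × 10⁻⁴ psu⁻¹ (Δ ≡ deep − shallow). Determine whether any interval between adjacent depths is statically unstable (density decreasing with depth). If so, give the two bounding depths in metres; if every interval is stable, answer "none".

none

Evaluate Δρ/ρ₀ = −αΔT + βΔS across each adjacent pair:
  18–82 m: −αΔT+βΔS = −(2.4 × 10⁻⁴)(-3.9)+(7.4 × 10⁻⁴)(+12.04) = 9.8 × 10⁻³ → stable
  82–162 m: −αΔT+βΔS = −(2.4 × 10⁻⁴)(+0.6)+(7.4 × 10⁻⁴)(+0.75) = 4.1 × 10⁻⁴ → stable
  162–209 m: −αΔT+βΔS = −(2.4 × 10⁻⁴)(-3.3)+(7.4 × 10⁻⁴)(+9.70) = 8.0 × 10⁻³ → stable
Every interval has Δρ > 0: the column is stably stratified throughout.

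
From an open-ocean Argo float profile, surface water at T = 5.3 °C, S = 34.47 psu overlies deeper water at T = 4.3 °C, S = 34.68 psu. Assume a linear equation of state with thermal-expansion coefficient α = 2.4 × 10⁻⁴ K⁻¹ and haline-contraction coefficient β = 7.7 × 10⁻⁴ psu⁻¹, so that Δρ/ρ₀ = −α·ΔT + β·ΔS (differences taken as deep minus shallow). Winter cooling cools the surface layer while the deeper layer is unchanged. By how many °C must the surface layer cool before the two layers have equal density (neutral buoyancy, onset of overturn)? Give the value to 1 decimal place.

Neutral buoyancy requires Δρ = 0, i.e. −α(T_deep − T_surf′) + β(S_deep − S_surf) = 0.
T_surf′ = T_deep − (β/α)·ΔS = 4.3 − (7.7 × 10⁻⁴/2.4 × 10⁻⁴)·(+0.21) = 3.626 °C.
Cooling required: 5.3 − (3.626) = 1.674 °C.

1.7 °C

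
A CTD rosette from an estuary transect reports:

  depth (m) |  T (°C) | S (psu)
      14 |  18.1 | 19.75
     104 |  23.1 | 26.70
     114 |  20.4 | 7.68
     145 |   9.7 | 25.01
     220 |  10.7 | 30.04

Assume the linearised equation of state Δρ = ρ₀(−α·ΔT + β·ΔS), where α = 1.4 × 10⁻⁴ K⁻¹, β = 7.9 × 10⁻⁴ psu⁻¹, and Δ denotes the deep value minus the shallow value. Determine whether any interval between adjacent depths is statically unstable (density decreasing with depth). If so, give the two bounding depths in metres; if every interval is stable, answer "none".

104–114 m

Evaluate Δρ/ρ₀ = −αΔT + βΔS across each adjacent pair:
  14–104 m: −αΔT+βΔS = −(1.4 × 10⁻⁴)(+5.0)+(7.9 × 10⁻⁴)(+6.95) = 4.8 × 10⁻³ → stable
  104–114 m: −αΔT+βΔS = −(1.4 × 10⁻⁴)(-2.7)+(7.9 × 10⁻⁴)(-19.02) = -0.015 → UNSTABLE
  114–145 m: −αΔT+βΔS = −(1.4 × 10⁻⁴)(-10.7)+(7.9 × 10⁻⁴)(+17.33) = 0.015 → stable
  145–220 m: −αΔT+βΔS = −(1.4 × 10⁻⁴)(+1.0)+(7.9 × 10⁻⁴)(+5.03) = 3.8 × 10⁻³ → stable
The 104–114 m interval has Δρ < 0: lighter water underlies denser water.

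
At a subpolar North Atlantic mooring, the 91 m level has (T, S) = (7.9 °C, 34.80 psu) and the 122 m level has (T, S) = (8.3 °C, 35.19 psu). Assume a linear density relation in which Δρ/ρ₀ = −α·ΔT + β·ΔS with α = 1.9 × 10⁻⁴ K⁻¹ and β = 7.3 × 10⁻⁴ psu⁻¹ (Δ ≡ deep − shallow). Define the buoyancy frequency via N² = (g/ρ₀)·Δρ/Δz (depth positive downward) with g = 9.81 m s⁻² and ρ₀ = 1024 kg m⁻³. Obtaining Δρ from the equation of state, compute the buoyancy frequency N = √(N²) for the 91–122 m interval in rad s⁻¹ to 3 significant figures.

8.13 × 10⁻³ rad s⁻¹

ΔT = +0.4 K, ΔS = +0.39 psu (deep − shallow).
Δρ/ρ₀ = −αΔT + βΔS = -7.60 × 10⁻⁵ + 2.847 × 10⁻⁴ = 2.087 × 10⁻⁴, so Δρ ≈ 0.2137 kg m⁻³.
N² = (g/ρ₀)·Δρ/Δz = g·(Δρ/ρ₀)/Δz = 9.81 × 2.087 × 10⁻⁴ / 31 = 6.6043 × 10⁻⁵ s⁻².
N = √(6.6043 × 10⁻⁵) = 8.1267 × 10⁻³ rad s⁻¹ ≈ 8.13 × 10⁻³ rad s⁻¹.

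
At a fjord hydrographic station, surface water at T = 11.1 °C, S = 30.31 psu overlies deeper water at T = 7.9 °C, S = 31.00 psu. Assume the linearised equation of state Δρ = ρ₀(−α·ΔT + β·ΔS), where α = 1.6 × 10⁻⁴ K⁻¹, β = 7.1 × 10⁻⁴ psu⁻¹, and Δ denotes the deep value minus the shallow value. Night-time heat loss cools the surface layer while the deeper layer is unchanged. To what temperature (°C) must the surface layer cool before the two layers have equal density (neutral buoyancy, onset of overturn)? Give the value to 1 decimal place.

Neutral buoyancy requires Δρ = 0, i.e. −α(T_deep − T_surf′) + β(S_deep − S_surf) = 0.
T_surf′ = T_deep − (β/α)·ΔS = 7.9 − (7.1 × 10⁻⁴/1.6 × 10⁻⁴)·(+0.69) = 4.838 °C.
Cooling required: 11.1 − (4.838) = 6.262 °C.

4.8 °C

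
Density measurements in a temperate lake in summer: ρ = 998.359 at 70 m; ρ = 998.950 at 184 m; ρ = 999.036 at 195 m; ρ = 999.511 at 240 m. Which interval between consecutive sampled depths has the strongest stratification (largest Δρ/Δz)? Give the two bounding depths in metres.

Compute the density gradient over each adjacent pair:
  70–184 m: Δρ/Δz = 0.591/114 = 5.2 × 10⁻³ kg m⁻⁴
  184–195 m: Δρ/Δz = 0.086/11 = 7.8 × 10⁻³ kg m⁻⁴
  195–240 m: Δρ/Δz = 0.475/45 = 0.011 kg m⁻⁴
The largest gradient is in the 195–240 m interval — the pycnocline.

195–240 m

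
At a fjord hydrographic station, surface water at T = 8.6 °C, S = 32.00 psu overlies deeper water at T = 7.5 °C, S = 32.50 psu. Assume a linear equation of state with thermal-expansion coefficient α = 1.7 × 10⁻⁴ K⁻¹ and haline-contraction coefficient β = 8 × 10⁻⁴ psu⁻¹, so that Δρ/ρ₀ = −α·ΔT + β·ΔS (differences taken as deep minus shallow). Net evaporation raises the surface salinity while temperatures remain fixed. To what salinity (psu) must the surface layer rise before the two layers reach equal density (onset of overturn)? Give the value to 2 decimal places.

Neutral buoyancy requires −α(T_deep − T_surf) + β(S_deep − S_surf′) = 0.
S_surf′ = S_deep − (α/β)·ΔT = 32.50 − (1.7 × 10⁻⁴/8 × 10⁻⁴)·(-1.1) = 32.7338 psu.
Increase required: 32.7338 − 32.00 = 0.7338 psu.

32.73 psu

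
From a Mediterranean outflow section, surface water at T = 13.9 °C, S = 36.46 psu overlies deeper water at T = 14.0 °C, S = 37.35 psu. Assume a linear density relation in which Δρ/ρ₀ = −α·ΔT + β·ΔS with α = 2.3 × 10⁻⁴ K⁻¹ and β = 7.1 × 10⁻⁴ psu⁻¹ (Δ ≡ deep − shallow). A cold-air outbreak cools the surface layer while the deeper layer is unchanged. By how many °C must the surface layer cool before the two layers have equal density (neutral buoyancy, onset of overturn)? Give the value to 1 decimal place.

Neutral buoyancy requires Δρ = 0, i.e. −α(T_deep − T_surf′) + β(S_deep − S_surf) = 0.
T_surf′ = T_deep − (β/α)·ΔS = 14.0 − (7.1 × 10⁻⁴/2.3 × 10⁻⁴)·(+0.89) = 11.253 °C.
Cooling required: 13.9 − (11.253) = 2.647 °C.

2.6 °C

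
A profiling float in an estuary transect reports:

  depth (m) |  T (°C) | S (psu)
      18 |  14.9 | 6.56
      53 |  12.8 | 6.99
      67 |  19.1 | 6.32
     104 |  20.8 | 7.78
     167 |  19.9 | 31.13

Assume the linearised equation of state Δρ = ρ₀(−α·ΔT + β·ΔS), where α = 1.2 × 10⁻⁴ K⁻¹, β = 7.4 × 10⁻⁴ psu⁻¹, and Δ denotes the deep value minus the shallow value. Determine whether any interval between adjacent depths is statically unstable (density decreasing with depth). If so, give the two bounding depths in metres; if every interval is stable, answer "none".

Evaluate Δρ/ρ₀ = −αΔT + βΔS across each adjacent pair:
  18–53 m: −αΔT+βΔS = −(1.2 × 10⁻⁴)(-2.1)+(7.4 × 10⁻⁴)(+0.43) = 5.7 × 10⁻⁴ → stable
  53–67 m: −αΔT+βΔS = −(1.2 × 10⁻⁴)(+6.3)+(7.4 × 10⁻⁴)(-0.67) = -1.3 × 10⁻³ → UNSTABLE
  67–104 m: −αΔT+βΔS = −(1.2 × 10⁻⁴)(+1.7)+(7.4 × 10⁻⁴)(+1.46) = 8.8 × 10⁻⁴ → stable
  104–167 m: −αΔT+βΔS = −(1.2 × 10⁻⁴)(-0.9)+(7.4 × 10⁻⁴)(+23.35) = 0.017 → stable
The 53–67 m interval has Δρ < 0: lighter water underlies denser water.

53–67 m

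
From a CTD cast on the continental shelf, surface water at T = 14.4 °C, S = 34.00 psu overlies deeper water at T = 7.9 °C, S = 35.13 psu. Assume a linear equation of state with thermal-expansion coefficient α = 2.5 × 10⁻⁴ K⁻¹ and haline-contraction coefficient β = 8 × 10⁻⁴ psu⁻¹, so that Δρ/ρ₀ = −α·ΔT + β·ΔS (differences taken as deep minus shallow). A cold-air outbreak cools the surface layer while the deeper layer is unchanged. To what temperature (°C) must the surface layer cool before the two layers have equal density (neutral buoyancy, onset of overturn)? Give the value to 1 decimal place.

Neutral buoyancy requires Δρ = 0, i.e. −α(T_deep − T_surf′) + β(S_deep − S_surf) = 0.
T_surf′ = T_deep − (β/α)·ΔS = 7.9 − (8 × 10⁻⁴/2.5 × 10⁻⁴)·(+1.13) = 4.284 °C.
Cooling required: 14.4 − (4.284) = 10.116 °C.

4.3 °C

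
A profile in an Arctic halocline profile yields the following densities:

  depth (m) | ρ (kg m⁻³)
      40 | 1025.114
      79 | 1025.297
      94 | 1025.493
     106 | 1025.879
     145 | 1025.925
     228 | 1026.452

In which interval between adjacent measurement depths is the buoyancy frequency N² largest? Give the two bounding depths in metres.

Compute the density gradient over each adjacent pair:
  40–79 m: Δρ/Δz = 0.183/39 = 4.7 × 10⁻³ kg m⁻⁴
  79–94 m: Δρ/Δz = 0.196/15 = 0.013 kg m⁻⁴
  94–106 m: Δρ/Δz = 0.386/12 = 0.032 kg m⁻⁴
  106–145 m: Δρ/Δz = 0.046/39 = 1.2 × 10⁻³ kg m⁻⁴
  145–228 m: Δρ/Δz = 0.527/83 = 6.3 × 10⁻³ kg m⁻⁴
The largest gradient is in the 94–106 m interval — the pycnocline.

94–106 m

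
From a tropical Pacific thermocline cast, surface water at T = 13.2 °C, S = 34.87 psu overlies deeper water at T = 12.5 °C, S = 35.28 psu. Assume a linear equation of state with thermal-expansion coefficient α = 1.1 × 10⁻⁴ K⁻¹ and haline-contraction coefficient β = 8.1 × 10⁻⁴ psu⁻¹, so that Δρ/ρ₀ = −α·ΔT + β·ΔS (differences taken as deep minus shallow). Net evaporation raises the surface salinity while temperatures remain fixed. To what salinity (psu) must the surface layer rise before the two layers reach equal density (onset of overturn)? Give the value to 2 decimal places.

35.38 psu

Neutral buoyancy requires −α(T_deep − T_surf) + β(S_deep − S_surf′) = 0.
S_surf′ = S_deep − (α/β)·ΔT = 35.28 − (1.1 × 10⁻⁴/8.1 × 10⁻⁴)·(-0.7) = 35.3751 psu.
Increase required: 35.3751 − 34.87 = 0.5051 psu.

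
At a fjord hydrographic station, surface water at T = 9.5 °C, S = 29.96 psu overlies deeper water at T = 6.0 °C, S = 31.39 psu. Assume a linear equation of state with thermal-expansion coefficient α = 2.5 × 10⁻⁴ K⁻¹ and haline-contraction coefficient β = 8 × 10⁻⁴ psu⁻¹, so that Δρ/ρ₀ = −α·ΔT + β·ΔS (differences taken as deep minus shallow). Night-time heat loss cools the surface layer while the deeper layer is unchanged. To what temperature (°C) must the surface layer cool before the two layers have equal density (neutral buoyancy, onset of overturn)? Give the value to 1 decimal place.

1.4 °C

Neutral buoyancy requires Δρ = 0, i.e. −α(T_deep − T_surf′) + β(S_deep − S_surf) = 0.
T_surf′ = T_deep − (β/α)·ΔS = 6.0 − (8 × 10⁻⁴/2.5 × 10⁻⁴)·(+1.43) = 1.424 °C.
Cooling required: 9.5 − (1.424) = 8.076 °C.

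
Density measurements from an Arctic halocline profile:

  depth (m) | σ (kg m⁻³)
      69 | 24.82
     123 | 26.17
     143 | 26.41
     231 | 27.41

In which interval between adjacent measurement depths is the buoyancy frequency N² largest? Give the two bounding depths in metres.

69–123 m

Compute the density gradient over each adjacent pair:
  69–123 m: Δρ/Δz = 1.35/54 = 0.025 kg m⁻⁴
  123–143 m: Δρ/Δz = 0.24/20 = 0.012 kg m⁻⁴
  143–231 m: Δρ/Δz = 1.00/88 = 0.011 kg m⁻⁴
The largest gradient is in the 69–123 m interval — the pycnocline.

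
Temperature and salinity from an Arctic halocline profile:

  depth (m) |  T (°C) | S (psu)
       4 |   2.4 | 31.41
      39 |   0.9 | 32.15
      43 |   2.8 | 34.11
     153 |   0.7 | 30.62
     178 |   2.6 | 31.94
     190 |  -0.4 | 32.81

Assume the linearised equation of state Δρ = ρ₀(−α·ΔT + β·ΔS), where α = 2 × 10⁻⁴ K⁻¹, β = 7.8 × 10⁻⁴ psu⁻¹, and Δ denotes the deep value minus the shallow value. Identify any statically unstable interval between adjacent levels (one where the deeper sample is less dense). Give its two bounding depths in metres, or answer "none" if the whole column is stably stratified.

43–153 m

Evaluate Δρ/ρ₀ = −αΔT + βΔS across each adjacent pair:
  4–39 m: −αΔT+βΔS = −(2 × 10⁻⁴)(-1.5)+(7.8 × 10⁻⁴)(+0.74) = 8.8 × 10⁻⁴ → stable
  39–43 m: −αΔT+βΔS = −(2 × 10⁻⁴)(+1.9)+(7.8 × 10⁻⁴)(+1.96) = 1.1 × 10⁻³ → stable
  43–153 m: −αΔT+βΔS = −(2 × 10⁻⁴)(-2.1)+(7.8 × 10⁻⁴)(-3.49) = -2.3 × 10⁻³ → UNSTABLE
  153–178 m: −αΔT+βΔS = −(2 × 10⁻⁴)(+1.9)+(7.8 × 10⁻⁴)(+1.32) = 6.5 × 10⁻⁴ → stable
  178–190 m: −αΔT+βΔS = −(2 × 10⁻⁴)(-3.0)+(7.8 × 10⁻⁴)(+0.87) = 1.3 × 10⁻³ → stable
The 43–153 m interval has Δρ < 0: lighter water underlies denser water.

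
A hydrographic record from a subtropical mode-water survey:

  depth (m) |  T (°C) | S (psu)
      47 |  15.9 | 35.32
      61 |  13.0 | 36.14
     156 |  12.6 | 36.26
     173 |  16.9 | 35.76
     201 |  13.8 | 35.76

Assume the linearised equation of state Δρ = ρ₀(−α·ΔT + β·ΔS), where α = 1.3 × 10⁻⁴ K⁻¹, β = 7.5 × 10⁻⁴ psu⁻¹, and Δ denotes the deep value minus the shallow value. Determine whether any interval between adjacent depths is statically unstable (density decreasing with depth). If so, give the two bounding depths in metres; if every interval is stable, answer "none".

156–173 m

Evaluate Δρ/ρ₀ = −αΔT + βΔS across each adjacent pair:
  47–61 m: −αΔT+βΔS = −(1.3 × 10⁻⁴)(-2.9)+(7.5 × 10⁻⁴)(+0.82) = 9.9 × 10⁻⁴ → stable
  61–156 m: −αΔT+βΔS = −(1.3 × 10⁻⁴)(-0.4)+(7.5 × 10⁻⁴)(+0.12) = 1.4 × 10⁻⁴ → stable
  156–173 m: −αΔT+βΔS = −(1.3 × 10⁻⁴)(+4.3)+(7.5 × 10⁻⁴)(-0.50) = -9.3 × 10⁻⁴ → UNSTABLE
  173–201 m: −αΔT+βΔS = −(1.3 × 10⁻⁴)(-3.1)+(7.5 × 10⁻⁴)(+0.00) = 4.0 × 10⁻⁴ → stable
The 156–173 m interval has Δρ < 0: lighter water underlies denser water.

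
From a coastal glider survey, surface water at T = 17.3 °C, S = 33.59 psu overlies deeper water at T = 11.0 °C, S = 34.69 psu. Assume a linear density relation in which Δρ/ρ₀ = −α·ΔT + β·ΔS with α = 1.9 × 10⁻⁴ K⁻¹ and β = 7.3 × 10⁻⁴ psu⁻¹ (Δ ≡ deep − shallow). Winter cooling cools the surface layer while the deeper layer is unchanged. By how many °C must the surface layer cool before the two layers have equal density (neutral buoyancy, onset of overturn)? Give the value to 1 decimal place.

10.5 °C

Neutral buoyancy requires Δρ = 0, i.e. −α(T_deep − T_surf′) + β(S_deep − S_surf) = 0.
T_surf′ = T_deep − (β/α)·ΔS = 11.0 − (7.3 × 10⁻⁴/1.9 × 10⁻⁴)·(+1.10) = 6.774 °C.
Cooling required: 17.3 − (6.774) = 10.526 °C.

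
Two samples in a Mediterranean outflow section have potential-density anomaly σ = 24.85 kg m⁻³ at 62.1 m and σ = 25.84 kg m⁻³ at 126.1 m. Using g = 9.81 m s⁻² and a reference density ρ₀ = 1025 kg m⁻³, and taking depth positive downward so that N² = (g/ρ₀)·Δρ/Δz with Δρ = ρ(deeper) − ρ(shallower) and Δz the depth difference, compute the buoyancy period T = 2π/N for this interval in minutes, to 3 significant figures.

Δρ = 1025.84 − 1024.85 = 0.99 kg m⁻³ over Δz = 126.1 − 62.1 = 64 m.
N² = (9.81/1025) × (0.99/64) = 1.4805 × 10⁻⁴ s⁻².
N = √(1.4805 × 10⁻⁴) = 0.012168 rad s⁻¹, so T = 2π/N = 516.37 s = 8.6062 min ≈ 8.61 min.

8.61 min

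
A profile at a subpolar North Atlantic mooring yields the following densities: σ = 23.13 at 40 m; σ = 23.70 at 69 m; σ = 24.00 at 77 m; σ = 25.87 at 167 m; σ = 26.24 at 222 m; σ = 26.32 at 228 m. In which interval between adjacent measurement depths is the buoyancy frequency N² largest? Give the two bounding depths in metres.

Compute the density gradient over each adjacent pair:
  40–69 m: Δρ/Δz = 0.57/29 = 0.020 kg m⁻⁴
  69–77 m: Δρ/Δz = 0.30/8 = 0.037 kg m⁻⁴
  77–167 m: Δρ/Δz = 1.87/90 = 0.021 kg m⁻⁴
  167–222 m: Δρ/Δz = 0.37/55 = 6.7 × 10⁻³ kg m⁻⁴
  222–228 m: Δρ/Δz = 0.08/6 = 0.013 kg m⁻⁴
The largest gradient is in the 69–77 m interval — the pycnocline.

69–77 m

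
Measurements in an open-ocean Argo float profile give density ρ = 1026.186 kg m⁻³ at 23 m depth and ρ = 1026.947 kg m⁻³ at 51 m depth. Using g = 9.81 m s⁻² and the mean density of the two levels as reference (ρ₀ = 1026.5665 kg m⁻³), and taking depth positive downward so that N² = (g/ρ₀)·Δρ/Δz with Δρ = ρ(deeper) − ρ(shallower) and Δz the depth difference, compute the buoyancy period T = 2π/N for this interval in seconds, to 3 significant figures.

Δρ = 1026.947 − 1026.186 = 0.761 kg m⁻³ over Δz = 51 − 23 = 28 m.
N² = (9.81/1026.5665) × (0.761/28) = 2.5972 × 10⁻⁴ s⁻².
N = √(2.5972 × 10⁻⁴) = 0.016116 rad s⁻¹, so T = 2π/N = 389.87 s ≈ 390 s.
N² > 0, so the interval is statically stable.

390 s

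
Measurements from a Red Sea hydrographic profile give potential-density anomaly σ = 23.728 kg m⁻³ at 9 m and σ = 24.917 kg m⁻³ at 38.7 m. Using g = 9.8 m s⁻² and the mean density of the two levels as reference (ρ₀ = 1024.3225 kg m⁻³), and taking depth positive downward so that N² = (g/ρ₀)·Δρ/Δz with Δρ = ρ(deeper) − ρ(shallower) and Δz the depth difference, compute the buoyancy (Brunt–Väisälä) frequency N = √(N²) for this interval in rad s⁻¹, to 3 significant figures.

0.0196 rad s⁻¹

Δρ = 1024.917 − 1023.728 = 1.189 kg m⁻³ over Δz = 38.7 − 9 = 29.7 m.
N² = (9.8/1024.3225) × (1.189/29.7) = 3.8301 × 10⁻⁴ s⁻².
N = √(3.8301 × 10⁻⁴) = 0.019571 rad s⁻¹ ≈ 0.0196 rad s⁻¹.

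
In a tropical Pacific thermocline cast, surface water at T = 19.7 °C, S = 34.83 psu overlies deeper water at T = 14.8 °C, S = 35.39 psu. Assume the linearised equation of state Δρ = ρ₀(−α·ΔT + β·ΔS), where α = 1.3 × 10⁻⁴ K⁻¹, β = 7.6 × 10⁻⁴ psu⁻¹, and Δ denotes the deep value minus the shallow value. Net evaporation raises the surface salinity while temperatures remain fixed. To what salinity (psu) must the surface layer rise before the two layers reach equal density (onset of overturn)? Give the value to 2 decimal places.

36.23 psu

Neutral buoyancy requires −α(T_deep − T_surf) + β(S_deep − S_surf′) = 0.
S_surf′ = S_deep − (α/β)·ΔT = 35.39 − (1.3 × 10⁻⁴/7.6 × 10⁻⁴)·(-4.9) = 36.2282 psu.
Increase required: 36.2282 − 34.83 = 1.3982 psu.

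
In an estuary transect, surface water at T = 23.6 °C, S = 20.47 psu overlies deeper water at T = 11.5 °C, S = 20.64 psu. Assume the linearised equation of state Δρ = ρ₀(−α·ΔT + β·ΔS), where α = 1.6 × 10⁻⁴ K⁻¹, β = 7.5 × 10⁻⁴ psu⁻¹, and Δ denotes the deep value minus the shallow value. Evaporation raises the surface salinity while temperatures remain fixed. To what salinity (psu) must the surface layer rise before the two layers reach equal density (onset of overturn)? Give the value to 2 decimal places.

Neutral buoyancy requires −α(T_deep − T_surf) + β(S_deep − S_surf′) = 0.
S_surf′ = S_deep − (α/β)·ΔT = 20.64 − (1.6 × 10⁻⁴/7.5 × 10⁻⁴)·(-12.1) = 23.2213 psu.
Increase required: 23.2213 − 20.47 = 2.7513 psu.

23.22 psu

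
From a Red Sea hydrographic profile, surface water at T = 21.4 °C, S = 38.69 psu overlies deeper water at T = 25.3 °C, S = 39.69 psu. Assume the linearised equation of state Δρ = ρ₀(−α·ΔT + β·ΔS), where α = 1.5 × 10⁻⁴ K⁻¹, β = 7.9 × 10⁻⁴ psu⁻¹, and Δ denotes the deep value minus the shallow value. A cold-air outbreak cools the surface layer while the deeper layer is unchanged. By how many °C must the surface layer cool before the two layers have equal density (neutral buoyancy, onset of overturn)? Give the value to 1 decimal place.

Neutral buoyancy requires Δρ = 0, i.e. −α(T_deep − T_surf′) + β(S_deep − S_surf) = 0.
T_surf′ = T_deep − (β/α)·ΔS = 25.3 − (7.9 × 10⁻⁴/1.5 × 10⁻⁴)·(+1.00) = 20.033 °C.
Cooling required: 21.4 − (20.033) = 1.367 °C.

1.4 °C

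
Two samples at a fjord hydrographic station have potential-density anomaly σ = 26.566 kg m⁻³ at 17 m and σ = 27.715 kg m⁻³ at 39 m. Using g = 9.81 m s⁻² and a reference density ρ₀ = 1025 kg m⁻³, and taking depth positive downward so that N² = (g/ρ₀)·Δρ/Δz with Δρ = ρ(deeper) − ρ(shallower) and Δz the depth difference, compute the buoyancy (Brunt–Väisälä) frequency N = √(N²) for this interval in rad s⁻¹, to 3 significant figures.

Δρ = 1027.715 − 1026.566 = 1.149 kg m⁻³ over Δz = 39 − 17 = 22 m.
N² = (9.81/1025) × (1.149/22) = 4.9985 × 10⁻⁴ s⁻².
N = √(4.9985 × 10⁻⁴) = 0.022357 rad s⁻¹ ≈ 0.0224 rad s⁻¹.
N² > 0, so the interval is statically stable.

0.0224 rad s⁻¹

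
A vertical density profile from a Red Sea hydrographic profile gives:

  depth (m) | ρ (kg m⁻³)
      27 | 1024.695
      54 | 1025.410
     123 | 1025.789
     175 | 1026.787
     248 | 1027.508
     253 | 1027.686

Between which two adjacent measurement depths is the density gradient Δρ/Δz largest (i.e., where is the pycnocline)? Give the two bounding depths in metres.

Compute the density gradient over each adjacent pair:
  27–54 m: Δρ/Δz = 0.715/27 = 0.026 kg m⁻⁴
  54–123 m: Δρ/Δz = 0.379/69 = 5.5 × 10⁻³ kg m⁻⁴
  123–175 m: Δρ/Δz = 0.998/52 = 0.019 kg m⁻⁴
  175–248 m: Δρ/Δz = 0.721/73 = 9.9 × 10⁻³ kg m⁻⁴
  248–253 m: Δρ/Δz = 0.178/5 = 0.036 kg m⁻⁴
The largest gradient is in the 248–253 m interval — the pycnocline.

248–253 m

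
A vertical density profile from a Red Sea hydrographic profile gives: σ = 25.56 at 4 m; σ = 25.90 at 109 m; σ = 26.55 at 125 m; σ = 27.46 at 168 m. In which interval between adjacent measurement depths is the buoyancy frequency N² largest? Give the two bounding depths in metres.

Compute the density gradient over each adjacent pair:
  4–109 m: Δρ/Δz = 0.34/105 = 3.2 × 10⁻³ kg m⁻⁴
  109–125 m: Δρ/Δz = 0.65/16 = 0.041 kg m⁻⁴
  125–168 m: Δρ/Δz = 0.91/43 = 0.021 kg m⁻⁴
The largest gradient is in the 109–125 m interval — the pycnocline.

109–125 m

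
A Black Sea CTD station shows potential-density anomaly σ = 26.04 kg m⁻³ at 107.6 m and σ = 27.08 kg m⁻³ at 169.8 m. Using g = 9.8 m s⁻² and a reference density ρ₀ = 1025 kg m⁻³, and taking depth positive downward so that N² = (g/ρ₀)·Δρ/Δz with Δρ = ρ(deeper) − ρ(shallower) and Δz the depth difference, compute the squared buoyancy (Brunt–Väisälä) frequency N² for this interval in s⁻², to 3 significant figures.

Δρ = 1027.08 − 1026.04 = 1.04 kg m⁻³ over Δz = 169.8 − 107.6 = 62.2 m.
N² = (9.8/1025) × (1.04/62.2) = 1.5986 × 10⁻⁴ s⁻² ≈ 1.60 × 10⁻⁴ s⁻².

1.60 × 10⁻⁴ s⁻²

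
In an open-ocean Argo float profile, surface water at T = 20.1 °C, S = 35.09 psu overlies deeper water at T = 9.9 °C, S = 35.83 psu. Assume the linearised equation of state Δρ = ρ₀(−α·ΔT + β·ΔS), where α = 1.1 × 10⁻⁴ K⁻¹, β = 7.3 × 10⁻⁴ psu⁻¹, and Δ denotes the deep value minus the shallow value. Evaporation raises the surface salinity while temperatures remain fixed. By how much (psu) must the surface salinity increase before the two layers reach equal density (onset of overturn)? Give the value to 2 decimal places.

Neutral buoyancy requires −α(T_deep − T_surf) + β(S_deep − S_surf′) = 0.
S_surf′ = S_deep − (α/β)·ΔT = 35.83 − (1.1 × 10⁻⁴/7.3 × 10⁻⁴)·(-10.2) = 37.3670 psu.
Increase required: 37.3670 − 35.09 = 2.2770 psu.

2.28 psu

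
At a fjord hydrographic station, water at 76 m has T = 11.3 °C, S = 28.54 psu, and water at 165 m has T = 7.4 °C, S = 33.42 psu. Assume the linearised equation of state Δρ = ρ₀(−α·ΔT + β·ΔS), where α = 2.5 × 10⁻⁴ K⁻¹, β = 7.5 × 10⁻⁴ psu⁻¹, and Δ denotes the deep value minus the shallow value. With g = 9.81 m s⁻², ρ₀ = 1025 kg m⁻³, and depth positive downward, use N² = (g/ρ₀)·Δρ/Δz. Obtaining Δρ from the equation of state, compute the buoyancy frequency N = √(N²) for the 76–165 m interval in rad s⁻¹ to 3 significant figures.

ΔT = -3.9 K, ΔS = +4.88 psu (deep − shallow).
Δρ/ρ₀ = −αΔT + βΔS = 9.75 × 10⁻⁴ + 3.66 × 10⁻³ = 4.635 × 10⁻³, so Δρ ≈ 4.751 kg m⁻³.
N² = (g/ρ₀)·Δρ/Δz = g·(Δρ/ρ₀)/Δz = 9.81 × 4.635 × 10⁻³ / 89 = 5.1089 × 10⁻⁴ s⁻².
N = √(5.1089 × 10⁻⁴) = 0.022603 rad s⁻¹ ≈ 0.0226 rad s⁻¹.

0.0226 rad s⁻¹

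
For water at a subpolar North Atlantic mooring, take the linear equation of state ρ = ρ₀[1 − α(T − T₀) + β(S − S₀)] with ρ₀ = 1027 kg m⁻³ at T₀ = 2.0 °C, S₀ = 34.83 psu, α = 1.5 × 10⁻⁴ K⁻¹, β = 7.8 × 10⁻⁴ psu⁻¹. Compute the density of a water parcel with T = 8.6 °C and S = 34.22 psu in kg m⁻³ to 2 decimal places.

T − T₀ = +6.6 K, S − S₀ = -0.61 psu.
Bracket = 1 − α·(+6.6) + β·(-0.61) = 1 + (-1.4658 × 10⁻³) = 0.9985342.
ρ = 1027 × 0.9985342 = 1025.49 kg m⁻³.

1025.49 kg m⁻³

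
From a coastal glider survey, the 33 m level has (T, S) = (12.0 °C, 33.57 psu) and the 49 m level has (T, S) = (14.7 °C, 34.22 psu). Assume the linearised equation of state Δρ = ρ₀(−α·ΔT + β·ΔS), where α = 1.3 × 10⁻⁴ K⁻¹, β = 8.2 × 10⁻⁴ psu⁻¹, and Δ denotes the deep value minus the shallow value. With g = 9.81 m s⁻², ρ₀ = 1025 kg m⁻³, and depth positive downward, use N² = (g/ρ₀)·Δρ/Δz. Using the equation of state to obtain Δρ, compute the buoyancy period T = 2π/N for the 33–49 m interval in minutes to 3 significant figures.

9.91 min

ΔT = +2.7 K, ΔS = +0.65 psu (deep − shallow).
Δρ/ρ₀ = −αΔT + βΔS = -3.51 × 10⁻⁴ + 5.33 × 10⁻⁴ = 1.82 × 10⁻⁴, so Δρ ≈ 0.1866 kg m⁻³.
N² = (g/ρ₀)·Δρ/Δz = g·(Δρ/ρ₀)/Δz = 9.81 × 1.82 × 10⁻⁴ / 16 = 1.1159 × 10⁻⁴ s⁻².
N = √(1.1159 × 10⁻⁴) = 0.010564 rad s⁻¹ → T = 2π/N = 594.77 s = 9.9128 min ≈ 9.91 min.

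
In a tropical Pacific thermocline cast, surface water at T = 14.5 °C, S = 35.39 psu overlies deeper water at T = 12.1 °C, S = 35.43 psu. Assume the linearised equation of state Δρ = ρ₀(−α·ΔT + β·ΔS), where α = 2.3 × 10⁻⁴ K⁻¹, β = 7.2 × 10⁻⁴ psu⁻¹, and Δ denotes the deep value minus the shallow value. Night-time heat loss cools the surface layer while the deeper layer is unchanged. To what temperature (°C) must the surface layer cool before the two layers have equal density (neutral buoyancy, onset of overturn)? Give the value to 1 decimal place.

12.0 °C

Neutral buoyancy requires Δρ = 0, i.e. −α(T_deep − T_surf′) + β(S_deep − S_surf) = 0.
T_surf′ = T_deep − (β/α)·ΔS = 12.1 − (7.2 × 10⁻⁴/2.3 × 10⁻⁴)·(+0.04) = 11.975 °C.
Cooling required: 14.5 − (11.975) = 2.525 °C.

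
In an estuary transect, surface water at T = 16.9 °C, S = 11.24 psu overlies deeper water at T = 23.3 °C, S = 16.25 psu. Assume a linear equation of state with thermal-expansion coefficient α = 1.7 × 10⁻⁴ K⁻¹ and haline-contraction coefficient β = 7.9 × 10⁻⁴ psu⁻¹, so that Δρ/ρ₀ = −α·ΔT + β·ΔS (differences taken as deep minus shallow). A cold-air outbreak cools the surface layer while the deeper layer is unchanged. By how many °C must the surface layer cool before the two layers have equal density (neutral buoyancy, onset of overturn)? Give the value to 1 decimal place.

Neutral buoyancy requires Δρ = 0, i.e. −α(T_deep − T_surf′) + β(S_deep − S_surf) = 0.
T_surf′ = T_deep − (β/α)·ΔS = 23.3 − (7.9 × 10⁻⁴/1.7 × 10⁻⁴)·(+5.01) = 0.018 °C.
Cooling required: 16.9 − (0.018) = 16.882 °C.

16.9 °C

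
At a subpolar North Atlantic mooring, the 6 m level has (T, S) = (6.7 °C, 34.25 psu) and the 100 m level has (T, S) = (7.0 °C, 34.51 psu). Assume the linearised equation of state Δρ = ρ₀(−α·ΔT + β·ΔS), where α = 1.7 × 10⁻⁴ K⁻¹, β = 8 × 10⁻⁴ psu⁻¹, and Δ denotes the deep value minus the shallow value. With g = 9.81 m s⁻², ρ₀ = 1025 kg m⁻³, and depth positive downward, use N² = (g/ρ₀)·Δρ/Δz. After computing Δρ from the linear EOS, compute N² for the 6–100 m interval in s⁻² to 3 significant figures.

1.64 × 10⁻⁵ s⁻²

ΔT = +0.3 K, ΔS = +0.26 psu (deep − shallow).
Δρ/ρ₀ = −αΔT + βΔS = -5.10 × 10⁻⁵ + 2.08 × 10⁻⁴ = 1.57 × 10⁻⁴, so Δρ ≈ 0.1609 kg m⁻³.
N² = (g/ρ₀)·Δρ/Δz = g·(Δρ/ρ₀)/Δz = 9.81 × 1.57 × 10⁻⁴ / 94 = 1.6385 × 10⁻⁵ s⁻² ≈ 1.64 × 10⁻⁵ s⁻².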